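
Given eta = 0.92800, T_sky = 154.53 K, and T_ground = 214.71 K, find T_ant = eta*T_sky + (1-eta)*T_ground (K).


T_ant = 0.92800 * 154.53 + (1 - 0.92800) * 214.71 = 158.9 K

158.9 K


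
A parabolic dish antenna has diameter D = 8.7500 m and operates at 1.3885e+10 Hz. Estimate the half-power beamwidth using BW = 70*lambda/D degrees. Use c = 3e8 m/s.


lambda = c / f = 3.0000e+08 / 1.3885e+10 = 0.02160605 m
BW = 70 * 0.02160605 / 8.7500 = 0.1728 deg

0.1728 deg


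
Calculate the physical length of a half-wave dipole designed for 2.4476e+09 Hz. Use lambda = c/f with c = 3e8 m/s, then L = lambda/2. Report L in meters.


lambda = c / f = 3.0000e+08 / 2.4476e+09 = 0.1225690 m
L = lambda / 2 = 0.1225690 / 2 = 0.06128 m

0.06128 m


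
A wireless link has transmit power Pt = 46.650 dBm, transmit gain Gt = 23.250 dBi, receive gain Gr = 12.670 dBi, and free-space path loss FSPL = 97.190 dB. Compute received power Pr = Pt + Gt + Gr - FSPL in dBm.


Pr = 46.650 + 23.250 + 12.670 - 97.190 = -14.62 dBm

-14.62 dBm


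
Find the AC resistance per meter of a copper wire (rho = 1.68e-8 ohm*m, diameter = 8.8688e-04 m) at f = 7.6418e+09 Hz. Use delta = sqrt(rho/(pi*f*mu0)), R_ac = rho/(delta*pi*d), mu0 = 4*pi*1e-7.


delta = sqrt(1.68e-8 / (pi * 7.6418e+09 * 4*pi*1e-7)) = 7.462373e-07 m
R_ac = 1.68e-8 / (7.462373e-07 * pi * 8.8688e-04) = 8.080 ohm/m

8.080 ohm/m


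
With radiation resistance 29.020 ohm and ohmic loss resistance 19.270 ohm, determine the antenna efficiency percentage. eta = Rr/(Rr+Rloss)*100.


eta = 29.020 / (29.020 + 19.270) * 100 = 60.10%

60.10%


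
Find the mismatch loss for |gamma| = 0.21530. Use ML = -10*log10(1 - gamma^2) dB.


ML = -10 * log10(1 - 0.21530^2) = -10 * log10(0.95364591) = 0.2061 dB

0.2061 dB


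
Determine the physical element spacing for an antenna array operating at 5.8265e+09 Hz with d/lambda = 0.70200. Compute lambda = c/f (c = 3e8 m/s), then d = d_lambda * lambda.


lambda = c / f = 3.0000e+08 / 5.8265e+09 = 0.05148889 m
d = 0.70200 * 0.05148889 = 0.03615 m

0.03615 m


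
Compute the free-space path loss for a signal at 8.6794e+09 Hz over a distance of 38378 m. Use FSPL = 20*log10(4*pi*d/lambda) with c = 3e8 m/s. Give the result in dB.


lambda = c / f = 3.0000e+08 / 8.6794e+09 = 0.03456460 m
FSPL = 20 * log10(4*pi*38378/0.03456460) = 142.9 dB

142.9 dB


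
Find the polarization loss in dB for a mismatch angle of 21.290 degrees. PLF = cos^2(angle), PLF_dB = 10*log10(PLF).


PLF_linear = cos^2(21.290 deg) = 0.8681667
PLF_dB = 10 * log10(0.8681667) = -0.6140 dB

-0.6140 dB


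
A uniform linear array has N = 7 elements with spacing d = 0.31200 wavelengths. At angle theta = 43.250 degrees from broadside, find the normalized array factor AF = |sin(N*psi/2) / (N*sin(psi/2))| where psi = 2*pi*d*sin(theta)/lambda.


psi = 2*pi*0.31200*sin(43.250 deg) = 1.343201 rad
AF = |sin(7*1.343201/2) / (7*sin(1.343201/2))| = 0.2296

0.2296


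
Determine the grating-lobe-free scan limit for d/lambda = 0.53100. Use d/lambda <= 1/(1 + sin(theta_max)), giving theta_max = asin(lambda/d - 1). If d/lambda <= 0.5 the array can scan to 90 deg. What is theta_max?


lambda/d - 1 = 1/0.53100 - 1 = 0.8832392
theta_max = asin(0.8832392) = 62.04 deg

62.04 deg


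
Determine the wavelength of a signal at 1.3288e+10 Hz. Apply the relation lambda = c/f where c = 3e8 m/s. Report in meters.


lambda = c / f = 3.0000e+08 / 1.3288e+10 = 0.02258 m

0.02258 m


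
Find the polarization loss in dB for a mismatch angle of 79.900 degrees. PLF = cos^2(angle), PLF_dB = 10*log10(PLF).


PLF_linear = cos^2(79.900 deg) = 0.03075349
PLF_dB = 10 * log10(0.03075349) = -15.12 dB

-15.12 dB


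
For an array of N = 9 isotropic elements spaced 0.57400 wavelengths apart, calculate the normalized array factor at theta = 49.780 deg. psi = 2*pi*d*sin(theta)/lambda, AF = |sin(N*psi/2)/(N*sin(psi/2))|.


psi = 2*pi*0.57400*sin(49.780 deg) = 2.753855 rad
AF = |sin(9*2.753855/2) / (9*sin(2.753855/2))| = 0.01961

0.01961


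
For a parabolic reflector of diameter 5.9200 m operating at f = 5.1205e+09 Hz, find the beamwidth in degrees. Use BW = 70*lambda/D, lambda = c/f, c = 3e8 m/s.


lambda = c / f = 3.0000e+08 / 5.1205e+09 = 0.05858803 m
BW = 70 * 0.05858803 / 5.9200 = 0.6928 deg

0.6928 deg


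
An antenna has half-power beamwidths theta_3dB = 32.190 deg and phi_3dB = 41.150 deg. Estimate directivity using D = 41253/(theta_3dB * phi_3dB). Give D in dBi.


D_linear = 41253 / (32.190 * 41.150) = 31.14331
D_dBi = 10 * log10(31.14331) = 14.93 dBi

14.93 dBi


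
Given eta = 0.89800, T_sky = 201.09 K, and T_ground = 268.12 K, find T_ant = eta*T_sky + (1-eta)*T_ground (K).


T_ant = 0.89800 * 201.09 + (1 - 0.89800) * 268.12 = 207.9 K

207.9 K


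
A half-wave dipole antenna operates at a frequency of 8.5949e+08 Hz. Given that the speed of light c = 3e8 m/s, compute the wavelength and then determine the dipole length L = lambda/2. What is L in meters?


lambda = c / f = 3.0000e+08 / 8.5949e+08 = 0.3490442 m
L = lambda / 2 = 0.3490442 / 2 = 0.1745 m

0.1745 m


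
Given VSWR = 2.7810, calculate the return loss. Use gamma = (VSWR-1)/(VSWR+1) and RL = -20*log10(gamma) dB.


gamma = (2.7810 - 1) / (2.7810 + 1) = 0.4710394
RL = -20 * log10(0.4710394) = 6.539 dB

6.539 dB


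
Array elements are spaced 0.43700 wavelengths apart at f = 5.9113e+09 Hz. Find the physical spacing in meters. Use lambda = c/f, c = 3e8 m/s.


lambda = c / f = 3.0000e+08 / 5.9113e+09 = 0.05075026 m
d = 0.43700 * 0.05075026 = 0.02218 m

0.02218 m


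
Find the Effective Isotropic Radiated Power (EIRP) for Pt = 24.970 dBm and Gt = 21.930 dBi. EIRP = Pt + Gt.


EIRP = Pt + Gt = 24.970 + 21.930 = 46.90 dBm

46.90 dBm


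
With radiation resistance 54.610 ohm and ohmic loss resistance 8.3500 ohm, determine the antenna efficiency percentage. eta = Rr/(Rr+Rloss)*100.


eta = 54.610 / (54.610 + 8.3500) * 100 = 86.74%

86.74%


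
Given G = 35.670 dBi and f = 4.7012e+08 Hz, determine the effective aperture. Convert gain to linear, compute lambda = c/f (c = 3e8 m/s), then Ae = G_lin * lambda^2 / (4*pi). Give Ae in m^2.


lambda = c / f = 3.0000e+08 / 4.7012e+08 = 0.6381349 m
G_linear = 10^(35.670/10) = 3689.776
Ae = G_linear * lambda^2 / (4*pi) = 3689.776 * 0.6381349^2 / (4*pi) = 119.6 m^2

119.6 m^2


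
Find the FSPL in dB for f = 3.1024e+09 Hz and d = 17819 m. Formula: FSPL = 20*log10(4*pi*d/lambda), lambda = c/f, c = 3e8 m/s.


lambda = c / f = 3.0000e+08 / 3.1024e+09 = 0.09669933 m
FSPL = 20 * log10(4*pi*17819/0.09669933) = 127.3 dB

127.3 dB


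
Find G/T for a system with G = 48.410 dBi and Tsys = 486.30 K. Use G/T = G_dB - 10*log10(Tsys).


G/T = 48.410 - 10*log10(486.30) = 48.410 - 26.86904 = 21.54 dB/K

21.54 dB/K


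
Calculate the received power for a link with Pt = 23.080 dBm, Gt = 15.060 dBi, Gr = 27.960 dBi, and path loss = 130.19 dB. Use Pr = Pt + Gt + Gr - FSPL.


Pr = 23.080 + 15.060 + 27.960 - 130.19 = -64.09 dBm

-64.09 dBm


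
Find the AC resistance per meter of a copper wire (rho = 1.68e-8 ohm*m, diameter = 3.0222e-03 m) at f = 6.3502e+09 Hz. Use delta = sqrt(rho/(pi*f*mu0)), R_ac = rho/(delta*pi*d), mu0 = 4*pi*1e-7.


delta = sqrt(1.68e-8 / (pi * 6.3502e+09 * 4*pi*1e-7)) = 8.186176e-07 m
R_ac = 1.68e-8 / (8.186176e-07 * pi * 3.0222e-03) = 2.161 ohm/m

2.161 ohm/m


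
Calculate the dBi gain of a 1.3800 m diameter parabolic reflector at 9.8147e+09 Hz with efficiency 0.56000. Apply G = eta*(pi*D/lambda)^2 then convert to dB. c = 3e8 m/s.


lambda = c / f = 3.0000e+08 / 9.8147e+09 = 0.03056640 m
G_linear = 0.56000 * (pi * 1.3800 / 0.03056640)^2 = 11265.68
G_dBi = 10 * log10(11265.68) = 40.52 dBi

40.52 dBi


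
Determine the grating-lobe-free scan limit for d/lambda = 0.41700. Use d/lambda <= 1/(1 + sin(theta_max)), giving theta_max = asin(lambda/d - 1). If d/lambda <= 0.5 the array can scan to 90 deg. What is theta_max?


lambda/d - 1 = 1/0.41700 - 1 = 1.398082 >= 1
d/lambda <= 0.5, so the array can scan to endfire without grating lobes: theta_max = 90 deg

90 deg


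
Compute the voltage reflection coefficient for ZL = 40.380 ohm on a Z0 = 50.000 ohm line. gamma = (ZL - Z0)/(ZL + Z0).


gamma = (40.380 - 50.000) / (40.380 + 50.000) = -0.1064

-0.1064


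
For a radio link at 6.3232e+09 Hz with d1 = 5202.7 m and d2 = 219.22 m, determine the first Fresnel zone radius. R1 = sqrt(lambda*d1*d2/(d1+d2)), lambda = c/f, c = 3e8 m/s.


lambda = c / f = 3.0000e+08 / 6.3232e+09 = 0.04744433 m
R1 = sqrt(0.04744433 * 5202.7 * 219.22 / (5202.7 + 219.22)) = 3.159 m

3.159 m


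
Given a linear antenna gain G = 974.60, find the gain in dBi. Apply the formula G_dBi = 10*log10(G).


G_dBi = 10 * log10(974.60) = 29.89 dBi

29.89 dBi


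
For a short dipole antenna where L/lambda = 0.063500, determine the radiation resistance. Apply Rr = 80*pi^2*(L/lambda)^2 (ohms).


Rr = 80 * pi^2 * (0.063500)^2 = 80 * 9.869604 * 4.032250e-03 = 3.184 ohm

3.184 ohm


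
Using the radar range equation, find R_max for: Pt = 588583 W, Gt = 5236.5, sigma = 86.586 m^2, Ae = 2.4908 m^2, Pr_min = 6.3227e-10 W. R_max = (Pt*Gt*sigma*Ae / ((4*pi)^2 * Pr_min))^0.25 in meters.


R^4 = 588583*5236.5*86.586*2.4908 / ((4*pi)^2 * 6.3227e-10) = 6.657529e+18
R_max = 6.657529e+18^0.25 = 50796 m

50796 m


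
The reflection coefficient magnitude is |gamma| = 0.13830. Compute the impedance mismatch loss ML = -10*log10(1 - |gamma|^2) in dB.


ML = -10 * log10(1 - 0.13830^2) = -10 * log10(0.98087311) = 0.08387 dB

0.08387 dB


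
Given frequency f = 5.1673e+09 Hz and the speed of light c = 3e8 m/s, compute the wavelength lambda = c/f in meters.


lambda = c / f = 3.0000e+08 / 5.1673e+09 = 0.05806 m

0.05806 m


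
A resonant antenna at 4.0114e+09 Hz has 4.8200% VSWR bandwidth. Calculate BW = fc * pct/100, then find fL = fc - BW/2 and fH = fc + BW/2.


BW = 4.0114e+09 * 4.8200/100 = 1.933495e+08 Hz
fL = 4.0114e+09 - 1.933495e+08/2 = 3.915e+09 Hz
fH = 4.0114e+09 + 1.933495e+08/2 = 4.108e+09 Hz

BW=1.933e+08 Hz, fL=3.915e+09 Hz, fH=4.108e+09 Hz


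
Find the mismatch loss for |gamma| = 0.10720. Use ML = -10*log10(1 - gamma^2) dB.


ML = -10 * log10(1 - 0.10720^2) = -10 * log10(0.98850816) = 0.05020 dB

0.05020 dB


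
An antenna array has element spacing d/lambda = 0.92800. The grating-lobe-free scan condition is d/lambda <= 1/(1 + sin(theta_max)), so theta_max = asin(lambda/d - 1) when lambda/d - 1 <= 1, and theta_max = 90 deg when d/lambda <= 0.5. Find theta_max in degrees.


lambda/d - 1 = 1/0.92800 - 1 = 0.07758621
theta_max = asin(0.07758621) = 4.450 deg

4.450 deg


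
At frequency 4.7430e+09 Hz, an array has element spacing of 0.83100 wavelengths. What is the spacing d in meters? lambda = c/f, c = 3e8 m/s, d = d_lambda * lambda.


lambda = c / f = 3.0000e+08 / 4.7430e+09 = 0.06325111 m
d = 0.83100 * 0.06325111 = 0.05256 m

0.05256 m


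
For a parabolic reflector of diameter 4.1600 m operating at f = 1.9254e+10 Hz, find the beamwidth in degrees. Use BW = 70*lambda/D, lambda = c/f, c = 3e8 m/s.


lambda = c / f = 3.0000e+08 / 1.9254e+10 = 0.01558118 m
BW = 70 * 0.01558118 / 4.1600 = 0.2622 deg

0.2622 deg


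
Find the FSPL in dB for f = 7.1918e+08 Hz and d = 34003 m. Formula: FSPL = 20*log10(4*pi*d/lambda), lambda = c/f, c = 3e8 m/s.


lambda = c / f = 3.0000e+08 / 7.1918e+08 = 0.4171417 m
FSPL = 20 * log10(4*pi*34003/0.4171417) = 120.2 dB

120.2 dB


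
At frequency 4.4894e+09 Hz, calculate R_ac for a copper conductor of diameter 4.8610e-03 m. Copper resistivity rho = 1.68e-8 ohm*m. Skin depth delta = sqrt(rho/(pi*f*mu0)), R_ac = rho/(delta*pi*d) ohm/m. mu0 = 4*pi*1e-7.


delta = sqrt(1.68e-8 / (pi * 4.4894e+09 * 4*pi*1e-7)) = 9.736001e-07 m
R_ac = 1.68e-8 / (9.736001e-07 * pi * 4.8610e-03) = 1.130 ohm/m

1.130 ohm/m


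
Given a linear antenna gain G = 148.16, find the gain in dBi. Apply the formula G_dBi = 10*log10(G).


G_dBi = 10 * log10(148.16) = 21.71 dBi

21.71 dBi


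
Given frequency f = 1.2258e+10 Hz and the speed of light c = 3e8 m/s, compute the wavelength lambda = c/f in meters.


lambda = c / f = 3.0000e+08 / 1.2258e+10 = 0.02447 m

0.02447 m


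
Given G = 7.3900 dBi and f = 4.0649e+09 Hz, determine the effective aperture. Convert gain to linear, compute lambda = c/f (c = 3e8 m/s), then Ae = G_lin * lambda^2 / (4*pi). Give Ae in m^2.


lambda = c / f = 3.0000e+08 / 4.0649e+09 = 0.07380255 m
G_linear = 10^(7.3900/10) = 5.482770
Ae = G_linear * lambda^2 / (4*pi) = 5.482770 * 0.07380255^2 / (4*pi) = 2.376e-03 m^2

2.376e-03 m^2


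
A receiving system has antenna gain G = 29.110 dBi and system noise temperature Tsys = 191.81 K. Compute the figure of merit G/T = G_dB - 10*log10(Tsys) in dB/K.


G/T = 29.110 - 10*log10(191.81) = 29.110 - 22.82871 = 6.281 dB/K

6.281 dB/K


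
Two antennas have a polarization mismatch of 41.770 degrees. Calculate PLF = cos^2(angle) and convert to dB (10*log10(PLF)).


PLF_linear = cos^2(41.770 deg) = 0.5562548
PLF_dB = 10 * log10(0.5562548) = -2.547 dB

-2.547 dB


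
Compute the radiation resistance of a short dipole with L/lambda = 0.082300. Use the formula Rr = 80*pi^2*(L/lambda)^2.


Rr = 80 * pi^2 * (0.082300)^2 = 80 * 9.869604 * 6.773290e-03 = 5.348 ohm

5.348 ohm


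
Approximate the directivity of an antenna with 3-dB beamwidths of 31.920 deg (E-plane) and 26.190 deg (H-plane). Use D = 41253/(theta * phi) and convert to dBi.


D_linear = 41253 / (31.920 * 26.190) = 49.34659
D_dBi = 10 * log10(49.34659) = 16.93 dBi

16.93 dBi


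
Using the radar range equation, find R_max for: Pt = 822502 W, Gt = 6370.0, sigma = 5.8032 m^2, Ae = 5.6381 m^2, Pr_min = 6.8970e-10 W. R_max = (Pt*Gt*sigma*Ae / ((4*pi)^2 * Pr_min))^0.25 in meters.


R^4 = 822502*6370.0*5.8032*5.6381 / ((4*pi)^2 * 6.8970e-10) = 1.573971e+18
R_max = 1.573971e+18^0.25 = 35420 m

35420 m


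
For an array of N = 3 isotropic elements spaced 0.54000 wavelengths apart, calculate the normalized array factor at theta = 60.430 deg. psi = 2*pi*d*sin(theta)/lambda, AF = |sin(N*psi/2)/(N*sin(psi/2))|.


psi = 2*pi*0.54000*sin(60.430 deg) = 2.951004 rad
AF = |sin(3*2.951004/2) / (3*sin(2.951004/2))| = 0.3213

0.3213


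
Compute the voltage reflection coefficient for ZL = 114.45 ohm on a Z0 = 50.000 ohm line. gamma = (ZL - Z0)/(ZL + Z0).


gamma = (114.45 - 50.000) / (114.45 + 50.000) = 0.3919

0.3919


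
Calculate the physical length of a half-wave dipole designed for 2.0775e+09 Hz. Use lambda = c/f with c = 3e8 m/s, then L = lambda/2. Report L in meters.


lambda = c / f = 3.0000e+08 / 2.0775e+09 = 0.1444043 m
L = lambda / 2 = 0.1444043 / 2 = 0.07220 m

0.07220 m


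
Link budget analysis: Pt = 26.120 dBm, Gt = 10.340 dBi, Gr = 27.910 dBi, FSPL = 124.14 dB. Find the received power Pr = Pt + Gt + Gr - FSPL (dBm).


Pr = 26.120 + 10.340 + 27.910 - 124.14 = -59.77 dBm

-59.77 dBm


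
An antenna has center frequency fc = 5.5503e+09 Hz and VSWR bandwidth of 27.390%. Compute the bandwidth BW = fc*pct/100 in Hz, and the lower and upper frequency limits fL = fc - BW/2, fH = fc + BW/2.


BW = 5.5503e+09 * 27.390/100 = 1.520227e+09 Hz
fL = 5.5503e+09 - 1.520227e+09/2 = 4.790e+09 Hz
fH = 5.5503e+09 + 1.520227e+09/2 = 6.310e+09 Hz

BW=1.520e+09 Hz, fL=4.790e+09 Hz, fH=6.310e+09 Hz


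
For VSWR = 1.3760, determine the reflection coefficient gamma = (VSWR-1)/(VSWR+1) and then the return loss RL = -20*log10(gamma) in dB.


gamma = (1.3760 - 1) / (1.3760 + 1) = 0.1582492
RL = -20 * log10(0.1582492) = 16.01 dB

16.01 dB


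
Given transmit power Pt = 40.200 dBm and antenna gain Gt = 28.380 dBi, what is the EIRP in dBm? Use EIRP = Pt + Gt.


EIRP = Pt + Gt = 40.200 + 28.380 = 68.58 dBm

68.58 dBm


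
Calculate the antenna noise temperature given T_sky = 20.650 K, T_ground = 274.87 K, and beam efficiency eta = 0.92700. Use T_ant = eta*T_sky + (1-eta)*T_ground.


T_ant = 0.92700 * 20.650 + (1 - 0.92700) * 274.87 = 39.21 K

39.21 K


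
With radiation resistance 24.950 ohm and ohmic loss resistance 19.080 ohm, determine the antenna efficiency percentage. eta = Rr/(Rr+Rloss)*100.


eta = 24.950 / (24.950 + 19.080) * 100 = 56.67%

56.67%


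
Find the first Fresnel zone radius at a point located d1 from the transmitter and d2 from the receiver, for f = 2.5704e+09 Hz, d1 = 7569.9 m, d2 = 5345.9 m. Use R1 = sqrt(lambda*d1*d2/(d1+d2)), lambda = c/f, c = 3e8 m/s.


lambda = c / f = 3.0000e+08 / 2.5704e+09 = 0.1167134 m
R1 = sqrt(0.1167134 * 7569.9 * 5345.9 / (7569.9 + 5345.9)) = 19.12 m

19.12 m


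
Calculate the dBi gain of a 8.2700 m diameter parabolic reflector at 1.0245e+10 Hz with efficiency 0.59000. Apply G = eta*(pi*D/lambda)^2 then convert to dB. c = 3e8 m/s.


lambda = c / f = 3.0000e+08 / 1.0245e+10 = 0.02928258 m
G_linear = 0.59000 * (pi * 8.2700 / 0.02928258)^2 = 464455.5
G_dBi = 10 * log10(464455.5) = 56.67 dBi

56.67 dBi


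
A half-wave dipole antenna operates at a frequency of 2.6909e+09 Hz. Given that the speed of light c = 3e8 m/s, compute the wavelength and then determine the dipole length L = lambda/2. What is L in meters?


lambda = c / f = 3.0000e+08 / 2.6909e+09 = 0.1114869 m
L = lambda / 2 = 0.1114869 / 2 = 0.05574 m

0.05574 m


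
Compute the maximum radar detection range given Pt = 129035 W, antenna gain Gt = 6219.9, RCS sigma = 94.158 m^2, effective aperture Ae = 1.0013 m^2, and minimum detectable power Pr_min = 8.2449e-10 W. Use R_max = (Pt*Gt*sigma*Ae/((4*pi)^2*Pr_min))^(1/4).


R^4 = 129035*6219.9*94.158*1.0013 / ((4*pi)^2 * 8.2449e-10) = 5.811754e+17
R_max = 5.811754e+17^0.25 = 27611 m

27611 m


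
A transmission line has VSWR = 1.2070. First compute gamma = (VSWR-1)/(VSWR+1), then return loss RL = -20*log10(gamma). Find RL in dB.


gamma = (1.2070 - 1) / (1.2070 + 1) = 0.09379248
RL = -20 * log10(0.09379248) = 20.56 dB

20.56 dB


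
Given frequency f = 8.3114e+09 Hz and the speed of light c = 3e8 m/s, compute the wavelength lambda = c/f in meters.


lambda = c / f = 3.0000e+08 / 8.3114e+09 = 0.03610 m

0.03610 m


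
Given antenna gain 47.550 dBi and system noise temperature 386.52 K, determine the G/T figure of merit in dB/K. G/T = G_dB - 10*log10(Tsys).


G/T = 47.550 - 10*log10(386.52) = 47.550 - 25.87172 = 21.68 dB/K

21.68 dB/K


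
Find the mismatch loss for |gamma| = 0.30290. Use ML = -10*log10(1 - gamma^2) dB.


ML = -10 * log10(1 - 0.30290^2) = -10 * log10(0.90825159) = 0.4179 dB

0.4179 dB


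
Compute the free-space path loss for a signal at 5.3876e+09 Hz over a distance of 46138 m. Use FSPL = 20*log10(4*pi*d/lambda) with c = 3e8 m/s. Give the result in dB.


lambda = c / f = 3.0000e+08 / 5.3876e+09 = 0.05568342 m
FSPL = 20 * log10(4*pi*46138/0.05568342) = 140.4 dB

140.4 dB


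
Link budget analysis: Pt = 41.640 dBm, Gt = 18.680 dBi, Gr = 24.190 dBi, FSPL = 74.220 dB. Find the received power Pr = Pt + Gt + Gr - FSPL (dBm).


Pr = 41.640 + 18.680 + 24.190 - 74.220 = 10.29 dBm

10.29 dBm


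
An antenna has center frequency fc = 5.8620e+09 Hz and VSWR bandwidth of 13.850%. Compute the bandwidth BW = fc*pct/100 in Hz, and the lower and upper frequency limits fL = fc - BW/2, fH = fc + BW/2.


BW = 5.8620e+09 * 13.850/100 = 8.118870e+08 Hz
fL = 5.8620e+09 - 8.118870e+08/2 = 5.456e+09 Hz
fH = 5.8620e+09 + 8.118870e+08/2 = 6.268e+09 Hz

BW=8.119e+08 Hz, fL=5.456e+09 Hz, fH=6.268e+09 Hz


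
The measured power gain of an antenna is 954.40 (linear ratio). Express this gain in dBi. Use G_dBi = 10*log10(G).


G_dBi = 10 * log10(954.40) = 29.80 dBi

29.80 dBi


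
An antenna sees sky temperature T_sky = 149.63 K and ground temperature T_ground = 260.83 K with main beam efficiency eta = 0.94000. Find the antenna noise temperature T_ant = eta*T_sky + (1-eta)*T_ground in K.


T_ant = 0.94000 * 149.63 + (1 - 0.94000) * 260.83 = 156.3 K

156.3 K


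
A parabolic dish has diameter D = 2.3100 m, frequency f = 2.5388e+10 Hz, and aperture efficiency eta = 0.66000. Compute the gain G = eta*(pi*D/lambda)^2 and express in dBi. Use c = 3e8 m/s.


lambda = c / f = 3.0000e+08 / 2.5388e+10 = 0.01181661 m
G_linear = 0.66000 * (pi * 2.3100 / 0.01181661)^2 = 248932.6
G_dBi = 10 * log10(248932.6) = 53.96 dBi

53.96 dBi


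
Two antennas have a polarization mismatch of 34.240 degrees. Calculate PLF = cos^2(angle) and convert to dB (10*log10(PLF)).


PLF_linear = cos^2(34.240 deg) = 0.6834130
PLF_dB = 10 * log10(0.6834130) = -1.653 dB

-1.653 dB


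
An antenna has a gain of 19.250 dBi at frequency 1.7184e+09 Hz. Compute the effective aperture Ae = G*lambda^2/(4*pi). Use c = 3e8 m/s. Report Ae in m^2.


lambda = c / f = 3.0000e+08 / 1.7184e+09 = 0.1745810 m
G_linear = 10^(19.250/10) = 84.13951
Ae = G_linear * lambda^2 / (4*pi) = 84.13951 * 0.1745810^2 / (4*pi) = 0.2041 m^2

0.2041 m^2


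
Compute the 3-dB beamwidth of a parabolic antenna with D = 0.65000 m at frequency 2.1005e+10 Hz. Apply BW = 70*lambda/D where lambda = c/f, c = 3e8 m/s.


lambda = c / f = 3.0000e+08 / 2.1005e+10 = 0.01428231 m
BW = 70 * 0.01428231 / 0.65000 = 1.538 deg

1.538 deg


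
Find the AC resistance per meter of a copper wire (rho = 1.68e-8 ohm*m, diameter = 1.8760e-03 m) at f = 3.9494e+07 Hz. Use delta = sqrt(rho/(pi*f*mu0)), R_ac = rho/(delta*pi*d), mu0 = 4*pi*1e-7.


delta = sqrt(1.68e-8 / (pi * 3.9494e+07 * 4*pi*1e-7)) = 1.038028e-05 m
R_ac = 1.68e-8 / (1.038028e-05 * pi * 1.8760e-03) = 0.2746 ohm/m

0.2746 ohm/m


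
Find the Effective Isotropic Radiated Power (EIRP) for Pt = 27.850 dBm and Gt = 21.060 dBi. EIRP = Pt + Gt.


EIRP = Pt + Gt = 27.850 + 21.060 = 48.91 dBm

48.91 dBm


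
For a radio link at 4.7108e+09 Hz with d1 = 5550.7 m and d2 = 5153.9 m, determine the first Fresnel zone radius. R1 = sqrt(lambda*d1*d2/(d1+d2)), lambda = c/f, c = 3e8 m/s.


lambda = c / f = 3.0000e+08 / 4.7108e+09 = 0.06368345 m
R1 = sqrt(0.06368345 * 5550.7 * 5153.9 / (5550.7 + 5153.9)) = 13.05 m

13.05 m


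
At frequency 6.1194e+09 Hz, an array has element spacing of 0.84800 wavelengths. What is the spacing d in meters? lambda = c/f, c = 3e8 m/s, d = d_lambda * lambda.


lambda = c / f = 3.0000e+08 / 6.1194e+09 = 0.04902441 m
d = 0.84800 * 0.04902441 = 0.04157 m

0.04157 m


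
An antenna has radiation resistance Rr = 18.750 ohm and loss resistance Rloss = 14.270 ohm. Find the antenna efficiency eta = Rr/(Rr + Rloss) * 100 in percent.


eta = 18.750 / (18.750 + 14.270) * 100 = 56.78%

56.78%


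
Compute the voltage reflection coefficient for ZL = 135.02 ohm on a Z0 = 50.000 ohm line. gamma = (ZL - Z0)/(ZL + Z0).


gamma = (135.02 - 50.000) / (135.02 + 50.000) = 0.4595

0.4595


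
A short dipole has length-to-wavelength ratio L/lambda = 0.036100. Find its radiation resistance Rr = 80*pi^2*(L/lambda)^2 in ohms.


Rr = 80 * pi^2 * (0.036100)^2 = 80 * 9.869604 * 1.303210e-03 = 1.029 ohm

1.029 ohm


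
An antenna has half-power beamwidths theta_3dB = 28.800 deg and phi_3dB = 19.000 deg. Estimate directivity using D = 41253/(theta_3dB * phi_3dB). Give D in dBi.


D_linear = 41253 / (28.800 * 19.000) = 75.38925
D_dBi = 10 * log10(75.38925) = 18.77 dBi

18.77 dBi


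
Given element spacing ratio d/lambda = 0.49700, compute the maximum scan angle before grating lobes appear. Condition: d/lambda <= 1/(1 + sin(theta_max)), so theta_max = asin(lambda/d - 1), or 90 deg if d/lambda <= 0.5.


lambda/d - 1 = 1/0.49700 - 1 = 1.012072 >= 1
d/lambda <= 0.5, so the array can scan to endfire without grating lobes: theta_max = 90 deg

90 deg


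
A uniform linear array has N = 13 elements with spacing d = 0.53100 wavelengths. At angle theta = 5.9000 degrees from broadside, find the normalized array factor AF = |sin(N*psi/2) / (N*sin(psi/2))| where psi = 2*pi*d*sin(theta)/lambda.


psi = 2*pi*0.53100*sin(5.9000 deg) = 0.3429541 rad
AF = |sin(13*0.3429541/2) / (13*sin(0.3429541/2))| = 0.3566

0.3566


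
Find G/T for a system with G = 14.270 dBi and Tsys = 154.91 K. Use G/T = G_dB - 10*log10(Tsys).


G/T = 14.270 - 10*log10(154.91) = 14.270 - 21.90079 = -7.631 dB/K

-7.631 dB/K


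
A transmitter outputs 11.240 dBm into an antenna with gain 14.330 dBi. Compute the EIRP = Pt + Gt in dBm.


EIRP = Pt + Gt = 11.240 + 14.330 = 25.57 dBm

25.57 dBm


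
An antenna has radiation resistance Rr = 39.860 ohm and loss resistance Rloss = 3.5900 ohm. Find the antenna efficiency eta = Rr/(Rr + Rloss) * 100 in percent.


eta = 39.860 / (39.860 + 3.5900) * 100 = 91.74%

91.74%


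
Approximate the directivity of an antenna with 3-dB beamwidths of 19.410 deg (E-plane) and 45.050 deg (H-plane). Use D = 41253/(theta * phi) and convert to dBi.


D_linear = 41253 / (19.410 * 45.050) = 47.17753
D_dBi = 10 * log10(47.17753) = 16.74 dBi

16.74 dBi


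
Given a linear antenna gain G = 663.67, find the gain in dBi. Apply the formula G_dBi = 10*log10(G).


G_dBi = 10 * log10(663.67) = 28.22 dBi

28.22 dBi


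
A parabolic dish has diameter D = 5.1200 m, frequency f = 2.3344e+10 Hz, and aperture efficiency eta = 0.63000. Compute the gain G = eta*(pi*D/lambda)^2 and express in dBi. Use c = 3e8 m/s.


lambda = c / f = 3.0000e+08 / 2.3344e+10 = 0.01285127 m
G_linear = 0.63000 * (pi * 5.1200 / 0.01285127)^2 = 986934.0
G_dBi = 10 * log10(986934.0) = 59.94 dBi

59.94 dBi


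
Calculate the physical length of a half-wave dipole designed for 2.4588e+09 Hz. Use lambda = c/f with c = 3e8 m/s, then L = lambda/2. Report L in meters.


lambda = c / f = 3.0000e+08 / 2.4588e+09 = 0.1220107 m
L = lambda / 2 = 0.1220107 / 2 = 0.06101 m

0.06101 m


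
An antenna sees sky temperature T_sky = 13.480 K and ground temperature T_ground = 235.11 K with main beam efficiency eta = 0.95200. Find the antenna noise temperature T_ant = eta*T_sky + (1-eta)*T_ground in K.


T_ant = 0.95200 * 13.480 + (1 - 0.95200) * 235.11 = 24.12 K

24.12 K


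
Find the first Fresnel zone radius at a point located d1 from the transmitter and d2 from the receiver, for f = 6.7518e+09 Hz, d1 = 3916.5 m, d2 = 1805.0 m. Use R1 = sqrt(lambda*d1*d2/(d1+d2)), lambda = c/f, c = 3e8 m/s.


lambda = c / f = 3.0000e+08 / 6.7518e+09 = 0.04443260 m
R1 = sqrt(0.04443260 * 3916.5 * 1805.0 / (3916.5 + 1805.0)) = 7.409 m

7.409 m


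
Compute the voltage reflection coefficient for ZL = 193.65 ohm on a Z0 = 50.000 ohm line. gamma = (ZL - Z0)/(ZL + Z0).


gamma = (193.65 - 50.000) / (193.65 + 50.000) = 0.5896

0.5896


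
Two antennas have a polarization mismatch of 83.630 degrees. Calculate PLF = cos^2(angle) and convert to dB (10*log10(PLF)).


PLF_linear = cos^2(83.630 deg) = 0.01230959
PLF_dB = 10 * log10(0.01230959) = -19.10 dB

-19.10 dB


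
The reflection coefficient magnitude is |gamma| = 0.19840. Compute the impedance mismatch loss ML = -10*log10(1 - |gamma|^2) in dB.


ML = -10 * log10(1 - 0.19840^2) = -10 * log10(0.96063744) = 0.1744 dB

0.1744 dB


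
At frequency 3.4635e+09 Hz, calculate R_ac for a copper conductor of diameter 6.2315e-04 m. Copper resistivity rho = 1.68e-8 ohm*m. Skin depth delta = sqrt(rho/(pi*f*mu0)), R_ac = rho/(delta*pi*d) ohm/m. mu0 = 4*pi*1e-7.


delta = sqrt(1.68e-8 / (pi * 3.4635e+09 * 4*pi*1e-7)) = 1.108453e-06 m
R_ac = 1.68e-8 / (1.108453e-06 * pi * 6.2315e-04) = 7.742 ohm/m

7.742 ohm/m


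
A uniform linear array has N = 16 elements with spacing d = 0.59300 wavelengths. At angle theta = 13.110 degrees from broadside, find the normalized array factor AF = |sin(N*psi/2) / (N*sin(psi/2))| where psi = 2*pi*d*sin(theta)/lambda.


psi = 2*pi*0.59300*sin(13.110 deg) = 0.8451200 rad
AF = |sin(16*0.8451200/2) / (16*sin(0.8451200/2))| = 0.07008

0.07008


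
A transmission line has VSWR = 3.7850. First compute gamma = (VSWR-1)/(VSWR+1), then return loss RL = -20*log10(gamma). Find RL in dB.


gamma = (3.7850 - 1) / (3.7850 + 1) = 0.5820272
RL = -20 * log10(0.5820272) = 4.701 dB

4.701 dB


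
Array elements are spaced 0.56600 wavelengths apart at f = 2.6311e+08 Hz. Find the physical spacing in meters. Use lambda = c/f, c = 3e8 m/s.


lambda = c / f = 3.0000e+08 / 2.6311e+08 = 1.140208 m
d = 0.56600 * 1.140208 = 0.6454 m

0.6454 m


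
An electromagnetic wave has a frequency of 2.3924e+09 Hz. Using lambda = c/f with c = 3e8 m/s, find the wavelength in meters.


lambda = c / f = 3.0000e+08 / 2.3924e+09 = 0.1254 m

0.1254 m


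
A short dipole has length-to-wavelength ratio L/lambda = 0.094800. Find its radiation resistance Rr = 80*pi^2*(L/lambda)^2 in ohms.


Rr = 80 * pi^2 * (0.094800)^2 = 80 * 9.869604 * 8.987040e-03 = 7.096 ohm

7.096 ohm


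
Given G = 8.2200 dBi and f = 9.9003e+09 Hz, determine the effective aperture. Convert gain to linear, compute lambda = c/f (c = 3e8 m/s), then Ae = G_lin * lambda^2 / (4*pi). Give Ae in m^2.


lambda = c / f = 3.0000e+08 / 9.9003e+09 = 0.03030211 m
G_linear = 10^(8.2200/10) = 6.637431
Ae = G_linear * lambda^2 / (4*pi) = 6.637431 * 0.03030211^2 / (4*pi) = 4.850e-04 m^2

4.850e-04 m^2


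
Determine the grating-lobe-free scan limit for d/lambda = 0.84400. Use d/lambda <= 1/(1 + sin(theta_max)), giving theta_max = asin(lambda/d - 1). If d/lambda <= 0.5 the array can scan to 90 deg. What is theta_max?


lambda/d - 1 = 1/0.84400 - 1 = 0.1848341
theta_max = asin(0.1848341) = 10.65 deg

10.65 deg


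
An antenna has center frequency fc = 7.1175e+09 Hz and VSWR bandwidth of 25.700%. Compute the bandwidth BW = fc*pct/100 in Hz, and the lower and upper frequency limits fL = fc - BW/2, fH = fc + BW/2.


BW = 7.1175e+09 * 25.700/100 = 1.829198e+09 Hz
fL = 7.1175e+09 - 1.829198e+09/2 = 6.203e+09 Hz
fH = 7.1175e+09 + 1.829198e+09/2 = 8.032e+09 Hz

BW=1.829e+09 Hz, fL=6.203e+09 Hz, fH=8.032e+09 Hz


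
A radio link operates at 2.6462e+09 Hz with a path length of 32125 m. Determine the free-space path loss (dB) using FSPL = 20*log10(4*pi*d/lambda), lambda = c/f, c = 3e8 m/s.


lambda = c / f = 3.0000e+08 / 2.6462e+09 = 0.1133701 m
FSPL = 20 * log10(4*pi*32125/0.1133701) = 131.0 dB

131.0 dB


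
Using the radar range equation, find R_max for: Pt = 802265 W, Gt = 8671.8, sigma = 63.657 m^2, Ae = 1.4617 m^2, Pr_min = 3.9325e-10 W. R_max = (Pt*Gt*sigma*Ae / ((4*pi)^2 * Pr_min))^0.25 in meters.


R^4 = 802265*8671.8*63.657*1.4617 / ((4*pi)^2 * 3.9325e-10) = 1.042421e+19
R_max = 1.042421e+19^0.25 = 56821 m

56821 m


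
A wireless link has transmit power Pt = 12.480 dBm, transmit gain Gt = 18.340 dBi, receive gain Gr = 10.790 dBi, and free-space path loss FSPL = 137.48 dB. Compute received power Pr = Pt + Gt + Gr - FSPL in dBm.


Pr = 12.480 + 18.340 + 10.790 - 137.48 = -95.87 dBm

-95.87 dBm


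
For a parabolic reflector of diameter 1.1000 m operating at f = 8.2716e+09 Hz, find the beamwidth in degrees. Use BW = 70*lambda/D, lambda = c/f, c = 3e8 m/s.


lambda = c / f = 3.0000e+08 / 8.2716e+09 = 0.03626868 m
BW = 70 * 0.03626868 / 1.1000 = 2.308 deg

2.308 deg


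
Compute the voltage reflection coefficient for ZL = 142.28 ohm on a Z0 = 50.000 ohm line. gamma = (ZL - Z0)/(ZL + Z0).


gamma = (142.28 - 50.000) / (142.28 + 50.000) = 0.4799

0.4799


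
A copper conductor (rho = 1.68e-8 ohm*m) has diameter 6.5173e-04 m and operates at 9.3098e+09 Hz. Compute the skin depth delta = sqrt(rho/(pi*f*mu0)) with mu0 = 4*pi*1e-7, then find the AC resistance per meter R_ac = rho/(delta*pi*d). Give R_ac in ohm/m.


delta = sqrt(1.68e-8 / (pi * 9.3098e+09 * 4*pi*1e-7)) = 6.760901e-07 m
R_ac = 1.68e-8 / (6.760901e-07 * pi * 6.5173e-04) = 12.14 ohm/m

12.14 ohm/m


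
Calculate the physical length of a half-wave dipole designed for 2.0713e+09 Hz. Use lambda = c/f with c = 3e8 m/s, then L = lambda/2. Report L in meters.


lambda = c / f = 3.0000e+08 / 2.0713e+09 = 0.1448366 m
L = lambda / 2 = 0.1448366 / 2 = 0.07242 m

0.07242 m


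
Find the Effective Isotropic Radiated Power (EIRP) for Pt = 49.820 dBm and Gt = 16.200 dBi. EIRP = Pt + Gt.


EIRP = Pt + Gt = 49.820 + 16.200 = 66.02 dBm

66.02 dBm


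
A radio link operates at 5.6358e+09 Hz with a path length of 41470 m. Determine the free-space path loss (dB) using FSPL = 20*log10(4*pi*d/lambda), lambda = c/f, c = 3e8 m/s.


lambda = c / f = 3.0000e+08 / 5.6358e+09 = 0.05323113 m
FSPL = 20 * log10(4*pi*41470/0.05323113) = 139.8 dB

139.8 dB


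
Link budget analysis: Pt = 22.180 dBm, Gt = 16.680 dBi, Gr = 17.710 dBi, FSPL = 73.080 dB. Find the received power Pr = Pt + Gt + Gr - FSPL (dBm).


Pr = 22.180 + 16.680 + 17.710 - 73.080 = -16.51 dBm

-16.51 dBm


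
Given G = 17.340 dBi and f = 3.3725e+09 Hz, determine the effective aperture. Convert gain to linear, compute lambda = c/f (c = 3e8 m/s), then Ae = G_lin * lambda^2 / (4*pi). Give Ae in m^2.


lambda = c / f = 3.0000e+08 / 3.3725e+09 = 0.08895478 m
G_linear = 10^(17.340/10) = 54.20009
Ae = G_linear * lambda^2 / (4*pi) = 54.20009 * 0.08895478^2 / (4*pi) = 0.03413 m^2

0.03413 m^2


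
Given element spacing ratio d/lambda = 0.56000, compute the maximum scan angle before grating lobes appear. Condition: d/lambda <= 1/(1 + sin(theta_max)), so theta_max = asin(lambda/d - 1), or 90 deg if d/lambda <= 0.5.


lambda/d - 1 = 1/0.56000 - 1 = 0.7857143
theta_max = asin(0.7857143) = 51.79 deg

51.79 deg


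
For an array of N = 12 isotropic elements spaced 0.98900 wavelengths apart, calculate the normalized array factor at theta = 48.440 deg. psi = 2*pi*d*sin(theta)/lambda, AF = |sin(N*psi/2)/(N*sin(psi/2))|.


psi = 2*pi*0.98900*sin(48.440 deg) = 4.649749 rad
AF = |sin(12*4.649749/2) / (12*sin(4.649749/2))| = 0.04196

0.04196


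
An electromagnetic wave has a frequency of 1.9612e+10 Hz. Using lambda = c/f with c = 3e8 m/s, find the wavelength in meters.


lambda = c / f = 3.0000e+08 / 1.9612e+10 = 0.01530 m

0.01530 m


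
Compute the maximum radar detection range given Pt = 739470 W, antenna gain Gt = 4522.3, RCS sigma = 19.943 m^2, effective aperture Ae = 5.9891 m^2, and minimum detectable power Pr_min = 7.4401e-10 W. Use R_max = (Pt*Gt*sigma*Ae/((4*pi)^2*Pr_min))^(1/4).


R^4 = 739470*4522.3*19.943*5.9891 / ((4*pi)^2 * 7.4401e-10) = 3.399644e+18
R_max = 3.399644e+18^0.25 = 42940 m

42940 m


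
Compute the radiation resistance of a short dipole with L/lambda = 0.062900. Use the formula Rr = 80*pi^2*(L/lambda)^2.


Rr = 80 * pi^2 * (0.062900)^2 = 80 * 9.869604 * 3.956410e-03 = 3.124 ohm

3.124 ohm


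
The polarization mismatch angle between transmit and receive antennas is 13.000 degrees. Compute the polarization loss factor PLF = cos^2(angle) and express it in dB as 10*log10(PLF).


PLF_linear = cos^2(13.000 deg) = 0.9493970
PLF_dB = 10 * log10(0.9493970) = -0.2255 dB

-0.2255 dB


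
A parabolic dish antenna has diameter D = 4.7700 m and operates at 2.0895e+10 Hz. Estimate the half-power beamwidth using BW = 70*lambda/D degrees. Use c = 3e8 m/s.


lambda = c / f = 3.0000e+08 / 2.0895e+10 = 0.01435750 m
BW = 70 * 0.01435750 / 4.7700 = 0.2107 deg

0.2107 deg


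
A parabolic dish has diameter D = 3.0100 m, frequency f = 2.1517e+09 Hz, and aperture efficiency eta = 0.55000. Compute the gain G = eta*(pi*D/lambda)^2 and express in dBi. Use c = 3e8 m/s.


lambda = c / f = 3.0000e+08 / 2.1517e+09 = 0.1394246 m
G_linear = 0.55000 * (pi * 3.0100 / 0.1394246)^2 = 2529.977
G_dBi = 10 * log10(2529.977) = 34.03 dBi

34.03 dBi


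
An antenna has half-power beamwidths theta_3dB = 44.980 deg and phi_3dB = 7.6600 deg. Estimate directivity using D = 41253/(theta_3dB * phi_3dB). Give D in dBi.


D_linear = 41253 / (44.980 * 7.6600) = 119.7312
D_dBi = 10 * log10(119.7312) = 20.78 dBi

20.78 dBi


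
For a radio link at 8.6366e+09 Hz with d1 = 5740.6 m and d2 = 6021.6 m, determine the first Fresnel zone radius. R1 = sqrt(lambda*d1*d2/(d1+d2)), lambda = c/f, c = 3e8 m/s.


lambda = c / f = 3.0000e+08 / 8.6366e+09 = 0.03473589 m
R1 = sqrt(0.03473589 * 5740.6 * 6021.6 / (5740.6 + 6021.6)) = 10.10 m

10.10 m


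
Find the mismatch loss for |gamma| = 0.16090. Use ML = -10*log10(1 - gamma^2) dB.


ML = -10 * log10(1 - 0.16090^2) = -10 * log10(0.97411119) = 0.1139 dB

0.1139 dB


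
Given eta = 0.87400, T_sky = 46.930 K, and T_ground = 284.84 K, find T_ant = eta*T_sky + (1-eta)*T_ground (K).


T_ant = 0.87400 * 46.930 + (1 - 0.87400) * 284.84 = 76.91 K

76.91 K


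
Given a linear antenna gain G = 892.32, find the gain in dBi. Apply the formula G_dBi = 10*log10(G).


G_dBi = 10 * log10(892.32) = 29.51 dBi

29.51 dBi


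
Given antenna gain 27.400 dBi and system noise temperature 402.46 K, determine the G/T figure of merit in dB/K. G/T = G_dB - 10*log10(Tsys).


G/T = 27.400 - 10*log10(402.46) = 27.400 - 26.04723 = 1.353 dB/K

1.353 dB/K


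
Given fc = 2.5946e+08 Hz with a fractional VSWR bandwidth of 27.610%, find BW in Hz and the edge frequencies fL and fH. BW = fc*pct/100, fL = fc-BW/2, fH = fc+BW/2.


BW = 2.5946e+08 * 27.610/100 = 7.163691e+07 Hz
fL = 2.5946e+08 - 7.163691e+07/2 = 2.236e+08 Hz
fH = 2.5946e+08 + 7.163691e+07/2 = 2.953e+08 Hz

BW=7.164e+07 Hz, fL=2.236e+08 Hz, fH=2.953e+08 Hz


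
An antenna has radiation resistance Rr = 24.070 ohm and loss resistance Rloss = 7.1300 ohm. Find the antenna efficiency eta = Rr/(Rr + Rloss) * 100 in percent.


eta = 24.070 / (24.070 + 7.1300) * 100 = 77.15%

77.15%


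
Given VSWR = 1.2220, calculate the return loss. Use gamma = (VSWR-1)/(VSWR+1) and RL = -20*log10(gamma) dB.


gamma = (1.2220 - 1) / (1.2220 + 1) = 0.09990999
RL = -20 * log10(0.09990999) = 20.01 dB

20.01 dB


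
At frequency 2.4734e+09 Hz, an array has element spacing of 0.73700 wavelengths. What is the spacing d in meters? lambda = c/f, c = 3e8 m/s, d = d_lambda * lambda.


lambda = c / f = 3.0000e+08 / 2.4734e+09 = 0.1212905 m
d = 0.73700 * 0.1212905 = 0.08939 m

0.08939 m


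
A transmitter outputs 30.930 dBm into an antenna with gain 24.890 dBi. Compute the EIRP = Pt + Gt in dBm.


EIRP = Pt + Gt = 30.930 + 24.890 = 55.82 dBm

55.82 dBm


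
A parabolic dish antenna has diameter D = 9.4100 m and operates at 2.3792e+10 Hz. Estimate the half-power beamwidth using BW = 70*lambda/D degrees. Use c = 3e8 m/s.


lambda = c / f = 3.0000e+08 / 2.3792e+10 = 0.01260928 m
BW = 70 * 0.01260928 / 9.4100 = 0.09380 deg

0.09380 deg


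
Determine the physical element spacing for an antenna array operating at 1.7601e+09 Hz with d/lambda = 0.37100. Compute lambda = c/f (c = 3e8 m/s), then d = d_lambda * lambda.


lambda = c / f = 3.0000e+08 / 1.7601e+09 = 0.1704449 m
d = 0.37100 * 0.1704449 = 0.06324 m

0.06324 m


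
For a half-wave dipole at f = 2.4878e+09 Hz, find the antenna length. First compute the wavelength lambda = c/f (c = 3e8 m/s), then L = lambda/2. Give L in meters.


lambda = c / f = 3.0000e+08 / 2.4878e+09 = 0.1205885 m
L = lambda / 2 = 0.1205885 / 2 = 0.06029 m

0.06029 m


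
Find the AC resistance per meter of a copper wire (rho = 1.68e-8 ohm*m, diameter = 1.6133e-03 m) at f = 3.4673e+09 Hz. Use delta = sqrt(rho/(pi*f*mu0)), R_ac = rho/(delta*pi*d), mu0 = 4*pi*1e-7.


delta = sqrt(1.68e-8 / (pi * 3.4673e+09 * 4*pi*1e-7)) = 1.107845e-06 m
R_ac = 1.68e-8 / (1.107845e-06 * pi * 1.6133e-03) = 2.992 ohm/m

2.992 ohm/m


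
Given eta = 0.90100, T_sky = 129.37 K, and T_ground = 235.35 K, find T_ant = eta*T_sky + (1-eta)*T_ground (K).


T_ant = 0.90100 * 129.37 + (1 - 0.90100) * 235.35 = 139.9 K

139.9 K


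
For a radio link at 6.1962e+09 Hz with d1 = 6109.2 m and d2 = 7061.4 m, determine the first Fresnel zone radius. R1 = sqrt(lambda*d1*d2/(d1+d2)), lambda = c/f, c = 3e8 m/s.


lambda = c / f = 3.0000e+08 / 6.1962e+09 = 0.04841677 m
R1 = sqrt(0.04841677 * 6109.2 * 7061.4 / (6109.2 + 7061.4)) = 12.59 m

12.59 m


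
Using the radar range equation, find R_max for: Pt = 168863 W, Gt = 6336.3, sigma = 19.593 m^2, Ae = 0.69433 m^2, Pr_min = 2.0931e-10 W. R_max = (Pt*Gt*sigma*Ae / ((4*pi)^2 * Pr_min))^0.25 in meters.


R^4 = 168863*6336.3*19.593*0.69433 / ((4*pi)^2 * 2.0931e-10) = 4.403798e+17
R_max = 4.403798e+17^0.25 = 25761 m

25761 m
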